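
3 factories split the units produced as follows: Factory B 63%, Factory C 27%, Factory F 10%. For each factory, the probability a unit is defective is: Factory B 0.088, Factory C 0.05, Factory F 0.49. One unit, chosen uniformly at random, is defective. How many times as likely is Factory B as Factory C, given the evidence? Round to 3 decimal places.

4.107

By Bayes' rule, posterior ∝ prior × likelihood:
  Factory B: 0.63 × 0.088 = 0.05544
  Factory C: 0.27 × 0.05 = 0.0135
  Factory F: 0.1 × 0.49 = 0.049
Total = 0.11794.
The ratio is 0.05544 / 0.0135 (the normalizer cancels) = 4.107.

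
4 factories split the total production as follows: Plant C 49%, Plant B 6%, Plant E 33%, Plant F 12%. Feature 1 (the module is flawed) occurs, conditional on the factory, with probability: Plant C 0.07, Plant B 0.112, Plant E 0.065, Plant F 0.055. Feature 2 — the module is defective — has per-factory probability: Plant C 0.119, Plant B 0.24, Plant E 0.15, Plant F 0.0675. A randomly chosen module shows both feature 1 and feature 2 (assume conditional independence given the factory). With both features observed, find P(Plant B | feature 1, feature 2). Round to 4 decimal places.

Unnormalized posteriors (prior × likelihood):
  Plant C: 0.49 × 0.07 × 0.119 = 0.0040817
  Plant B: 0.06 × 0.112 × 0.24 = 0.0016128
  Plant E: 0.33 × 0.065 × 0.15 = 0.0032175
  Plant F: 0.12 × 0.055 × 0.0675 = 0.0004455
Sum = 0.0093575.
P(Plant B | evidence) = 0.0016128 / 0.0093575 ≈ 0.1724.

0.1724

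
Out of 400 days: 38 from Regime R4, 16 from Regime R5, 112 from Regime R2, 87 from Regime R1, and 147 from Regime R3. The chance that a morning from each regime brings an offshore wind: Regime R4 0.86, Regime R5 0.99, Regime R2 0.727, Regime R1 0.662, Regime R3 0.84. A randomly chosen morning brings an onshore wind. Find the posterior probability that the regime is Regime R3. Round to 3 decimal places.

Taking complements, P(onshore | each) = Regime R4 0.14, Regime R5 0.01, Regime R2 0.273, Regime R1 0.338, Regime R3 0.16.
Unnormalized posteriors (prior × likelihood):
  Regime R4: 0.095 × 0.14 = 0.0133
  Regime R5: 0.04 × 0.01 = 0.0004
  Regime R2: 0.28 × 0.273 = 0.07644
  Regime R1: 0.2175 × 0.338 = 0.073515
  Regime R3: 0.3675 × 0.16 = 0.0588
Sum = 0.222455.
P(Regime R3 | evidence) = 0.0588 / 0.222455 ≈ 0.264.

0.264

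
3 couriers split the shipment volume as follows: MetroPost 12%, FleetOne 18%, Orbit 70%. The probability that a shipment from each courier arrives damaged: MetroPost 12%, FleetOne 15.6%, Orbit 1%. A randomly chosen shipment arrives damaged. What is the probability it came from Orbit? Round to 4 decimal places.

0.1415

Unnormalized posteriors (prior × likelihood):
  MetroPost: 0.12 × 0.12 = 0.0144
  FleetOne: 0.18 × 0.156 = 0.02808
  Orbit: 0.7 × 0.01 = 0.007
Total = 0.04948.
P(Orbit | evidence) = 0.007 / 0.04948 ≈ 0.1415.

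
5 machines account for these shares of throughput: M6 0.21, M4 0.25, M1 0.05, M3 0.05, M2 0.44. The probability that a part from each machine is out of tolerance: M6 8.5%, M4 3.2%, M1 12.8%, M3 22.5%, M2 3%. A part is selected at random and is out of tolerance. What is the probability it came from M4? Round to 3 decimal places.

0.141

Prior × likelihood for each hypothesis:
  M6: 0.21 × 0.085 = 0.01785
  M4: 0.25 × 0.032 = 0.008
  M1: 0.05 × 0.128 = 0.0064
  M3: 0.05 × 0.225 = 0.01125
  M2: 0.44 × 0.03 = 0.0132
Sum = 0.0567.
P(M4 | evidence) = 0.008 / 0.0567 ≈ 0.141.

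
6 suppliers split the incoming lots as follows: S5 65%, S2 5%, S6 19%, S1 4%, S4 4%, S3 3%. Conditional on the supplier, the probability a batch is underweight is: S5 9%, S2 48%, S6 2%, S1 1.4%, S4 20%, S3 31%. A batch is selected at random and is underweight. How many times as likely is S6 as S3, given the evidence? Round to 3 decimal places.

0.409

Prior × likelihood for each hypothesis:
  S5: 0.65 × 0.09 = 0.0585
  S2: 0.05 × 0.48 = 0.024
  S6: 0.19 × 0.02 = 0.0038
  S1: 0.04 × 0.014 = 0.00056
  S4: 0.04 × 0.2 = 0.008
  S3: 0.03 × 0.31 = 0.0093
Total = 0.10416.
The ratio is 0.0038 / 0.0093 (the normalizer cancels) = 0.409.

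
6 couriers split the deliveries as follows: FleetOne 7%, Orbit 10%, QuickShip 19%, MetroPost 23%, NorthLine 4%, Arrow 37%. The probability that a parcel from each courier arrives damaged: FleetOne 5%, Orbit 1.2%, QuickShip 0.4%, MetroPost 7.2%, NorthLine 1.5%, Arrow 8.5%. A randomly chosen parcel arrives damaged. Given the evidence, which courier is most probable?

Unnormalized posteriors (prior × likelihood):
  FleetOne: 0.07 × 0.05 = 0.0035
  Orbit: 0.1 × 0.012 = 0.0012
  QuickShip: 0.19 × 0.004 = 0.00076
  MetroPost: 0.23 × 0.072 = 0.01656
  NorthLine: 0.04 × 0.015 = 0.0006
  Arrow: 0.37 × 0.085 = 0.03145
Normalizing constant = 0.05407.
Largest term belongs to Arrow, so Arrow is most probable.

Arrow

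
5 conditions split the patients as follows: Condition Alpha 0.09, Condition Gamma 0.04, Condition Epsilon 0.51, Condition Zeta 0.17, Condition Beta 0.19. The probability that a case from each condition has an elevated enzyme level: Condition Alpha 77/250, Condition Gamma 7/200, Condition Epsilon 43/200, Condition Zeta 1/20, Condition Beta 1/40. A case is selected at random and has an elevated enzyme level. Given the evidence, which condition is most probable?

Prior × likelihood for each hypothesis:
  Condition Alpha: 0.09 × 0.308 = 0.02772
  Condition Gamma: 0.04 × 0.035 = 0.0014
  Condition Epsilon: 0.51 × 0.215 = 0.10965
  Condition Zeta: 0.17 × 0.05 = 0.0085
  Condition Beta: 0.19 × 0.025 = 0.00475
Sum = 0.15202.
Largest term belongs to Condition Epsilon, so Condition Epsilon is most probable.

Condition Epsilon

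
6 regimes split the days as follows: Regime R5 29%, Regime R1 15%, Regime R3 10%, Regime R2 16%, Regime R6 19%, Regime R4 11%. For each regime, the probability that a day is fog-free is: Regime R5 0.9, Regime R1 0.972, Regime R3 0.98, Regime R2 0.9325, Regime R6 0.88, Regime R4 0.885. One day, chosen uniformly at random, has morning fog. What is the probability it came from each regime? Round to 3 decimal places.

Regime R5 0.356, Regime R1 0.052, Regime R3 0.025, Regime R2 0.133, Regime R6 0.280, Regime R4 0.155

Taking complements, P(fog | each) = Regime R5 0.1, Regime R1 0.028, Regime R3 0.02, Regime R2 0.0675, Regime R6 0.12, Regime R4 0.115.
Unnormalized posteriors (prior × likelihood):
  Regime R5: 0.29 × 0.1 = 0.029
  Regime R1: 0.15 × 0.028 = 0.0042
  Regime R3: 0.1 × 0.02 = 0.002
  Regime R2: 0.16 × 0.0675 = 0.0108
  Regime R6: 0.19 × 0.12 = 0.0228
  Regime R4: 0.11 × 0.115 = 0.01265
Total = 0.08145.
P(Regime R5 | fog) = 0.029/0.08145 ≈ 0.356
P(Regime R1 | fog) = 0.0042/0.08145 ≈ 0.052
P(Regime R3 | fog) = 0.002/0.08145 ≈ 0.025
P(Regime R2 | fog) = 0.0108/0.08145 ≈ 0.133
P(Regime R6 | fog) = 0.0228/0.08145 ≈ 0.280
P(Regime R4 | fog) = 0.01265/0.08145 ≈ 0.155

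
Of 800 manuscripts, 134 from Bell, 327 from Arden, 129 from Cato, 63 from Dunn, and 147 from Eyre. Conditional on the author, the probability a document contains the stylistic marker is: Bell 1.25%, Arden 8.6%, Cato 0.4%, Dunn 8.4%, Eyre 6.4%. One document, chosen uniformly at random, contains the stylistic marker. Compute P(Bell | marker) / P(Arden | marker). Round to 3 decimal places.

0.060

By Bayes' rule, posterior ∝ prior × likelihood:
  Bell: 0.1675 × 0.0125 = 0.00209375
  Arden: 0.40875 × 0.086 = 0.0351525
  Cato: 0.16125 × 0.004 = 0.000645
  Dunn: 0.07875 × 0.084 = 0.006615
  Eyre: 0.18375 × 0.064 = 0.01176
Sum = 0.05626625.
The ratio is 0.00209375 / 0.0351525 (the normalizer cancels) = 0.060.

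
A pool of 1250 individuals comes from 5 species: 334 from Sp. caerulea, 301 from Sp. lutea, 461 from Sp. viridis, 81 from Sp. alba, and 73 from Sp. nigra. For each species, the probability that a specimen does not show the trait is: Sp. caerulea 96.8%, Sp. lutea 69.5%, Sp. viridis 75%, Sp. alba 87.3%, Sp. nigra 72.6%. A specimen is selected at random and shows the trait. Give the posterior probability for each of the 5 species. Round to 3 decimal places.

Sp. caerulea 0.043, Sp. lutea 0.370, Sp. viridis 0.465, Sp. alba 0.041, Sp. nigra 0.081

Taking complements, P(trait | each) = Sp. caerulea 0.032, Sp. lutea 0.305, Sp. viridis 0.25, Sp. alba 0.127, Sp. nigra 0.274.
By Bayes' rule, posterior ∝ prior × likelihood:
  Sp. caerulea: 0.2672 × 0.032 = 0.0085504
  Sp. lutea: 0.2408 × 0.305 = 0.073444
  Sp. viridis: 0.3688 × 0.25 = 0.0922
  Sp. alba: 0.0648 × 0.127 = 0.0082296
  Sp. nigra: 0.0584 × 0.274 = 0.0160016
Sum = 0.1984256.
P(Sp. caerulea | trait) = 0.0085504/0.1984256 ≈ 0.043
P(Sp. lutea | trait) = 0.073444/0.1984256 ≈ 0.370
P(Sp. viridis | trait) = 0.0922/0.1984256 ≈ 0.465
P(Sp. alba | trait) = 0.0082296/0.1984256 ≈ 0.041
P(Sp. nigra | trait) = 0.0160016/0.1984256 ≈ 0.081
(Check: 0.043+0.370+0.465+0.041+0.081 = 1.000.)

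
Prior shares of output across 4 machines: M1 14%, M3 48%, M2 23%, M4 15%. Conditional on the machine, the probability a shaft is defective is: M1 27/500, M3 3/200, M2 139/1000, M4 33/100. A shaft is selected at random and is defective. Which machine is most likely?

By Bayes' rule, posterior ∝ prior × likelihood:
  M1: 0.14 × 0.054 = 0.00756
  M3: 0.48 × 0.015 = 0.0072
  M2: 0.23 × 0.139 = 0.03197
  M4: 0.15 × 0.33 = 0.0495
Total = 0.09623.
Largest term belongs to M4, so M4 is most probable.

M4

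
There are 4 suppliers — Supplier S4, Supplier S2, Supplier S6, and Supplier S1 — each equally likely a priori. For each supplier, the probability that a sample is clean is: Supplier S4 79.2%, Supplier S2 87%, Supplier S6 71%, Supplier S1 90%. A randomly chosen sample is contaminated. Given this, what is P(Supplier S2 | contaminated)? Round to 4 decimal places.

0.1786

Taking complements, P(contaminated | each) = Supplier S4 0.208, Supplier S2 0.13, Supplier S6 0.29, Supplier S1 0.1.
Since the prior is uniform, the posterior is proportional to the likelihood:
  Supplier S4: 0.208
  Supplier S2: 0.13
  Supplier S6: 0.29
  Supplier S1: 0.1
Total = 0.728.
P(Supplier S2 | evidence) = 0.13 / 0.728 ≈ 0.1786.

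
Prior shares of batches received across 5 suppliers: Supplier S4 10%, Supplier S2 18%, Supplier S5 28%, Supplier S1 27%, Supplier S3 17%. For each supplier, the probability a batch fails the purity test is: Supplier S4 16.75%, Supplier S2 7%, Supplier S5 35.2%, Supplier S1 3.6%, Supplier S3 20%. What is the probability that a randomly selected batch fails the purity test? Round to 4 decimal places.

Compute prior × likelihood for every hypothesis:
  Supplier S4: 0.1 × 0.1675 = 0.01675
  Supplier S2: 0.18 × 0.07 = 0.0126
  Supplier S5: 0.28 × 0.352 = 0.09856
  Supplier S1: 0.27 × 0.036 = 0.00972
  Supplier S3: 0.17 × 0.2 = 0.034
P(off-spec) = 0.01675 + 0.0126 + 0.09856 + 0.00972 + 0.034 = 0.17163 → 0.1716.

0.1716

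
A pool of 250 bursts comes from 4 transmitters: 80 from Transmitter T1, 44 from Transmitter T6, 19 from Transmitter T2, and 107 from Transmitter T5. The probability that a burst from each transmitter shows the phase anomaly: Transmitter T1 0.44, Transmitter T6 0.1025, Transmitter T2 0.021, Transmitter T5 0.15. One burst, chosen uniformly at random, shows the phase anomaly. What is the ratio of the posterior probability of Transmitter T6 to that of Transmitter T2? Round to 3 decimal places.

Prior × likelihood for each hypothesis:
  Transmitter T1: 0.32 × 0.44 = 0.1408
  Transmitter T6: 0.176 × 0.1025 = 0.01804
  Transmitter T2: 0.076 × 0.021 = 0.001596
  Transmitter T5: 0.428 × 0.15 = 0.0642
Total = 0.224636.
The ratio is 0.01804 / 0.001596 (the normalizer cancels) = 11.303.

11.303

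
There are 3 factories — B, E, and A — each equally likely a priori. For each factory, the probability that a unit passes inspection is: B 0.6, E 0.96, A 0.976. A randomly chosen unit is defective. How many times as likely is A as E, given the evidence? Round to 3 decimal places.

Taking complements, P(defective | each) = B 0.4, E 0.04, A 0.024.
With a uniform prior (1/3 each), posterior ∝ likelihood:
  B: 0.4
  E: 0.04
  A: 0.024
Total = 0.464.
The ratio is 0.024 / 0.04 (the normalizer cancels) = 0.600.

0.600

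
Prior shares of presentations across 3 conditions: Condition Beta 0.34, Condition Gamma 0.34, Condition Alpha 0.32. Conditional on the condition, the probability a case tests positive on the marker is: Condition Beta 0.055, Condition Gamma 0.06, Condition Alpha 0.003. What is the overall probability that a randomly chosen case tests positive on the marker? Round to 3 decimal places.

0.040

By Bayes' rule, posterior ∝ prior × likelihood:
  Condition Beta: 0.34 × 0.055 = 0.0187
  Condition Gamma: 0.34 × 0.06 = 0.0204
  Condition Alpha: 0.32 × 0.003 = 0.00096
P(marker-positive) = 0.0187 + 0.0204 + 0.00096 = 0.04006 → 0.040.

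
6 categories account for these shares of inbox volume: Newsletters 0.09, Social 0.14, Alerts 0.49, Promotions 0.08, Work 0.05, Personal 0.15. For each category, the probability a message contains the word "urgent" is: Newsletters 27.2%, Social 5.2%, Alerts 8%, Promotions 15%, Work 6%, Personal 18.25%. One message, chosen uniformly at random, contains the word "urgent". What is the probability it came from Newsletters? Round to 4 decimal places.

Prior × likelihood for each hypothesis:
  Newsletters: 0.09 × 0.272 = 0.02448
  Social: 0.14 × 0.052 = 0.00728
  Alerts: 0.49 × 0.08 = 0.0392
  Promotions: 0.08 × 0.15 = 0.012
  Work: 0.05 × 0.06 = 0.003
  Personal: 0.15 × 0.1825 = 0.027375
Total = 0.113335.
P(Newsletters | evidence) = 0.02448 / 0.113335 ≈ 0.2160.

0.2160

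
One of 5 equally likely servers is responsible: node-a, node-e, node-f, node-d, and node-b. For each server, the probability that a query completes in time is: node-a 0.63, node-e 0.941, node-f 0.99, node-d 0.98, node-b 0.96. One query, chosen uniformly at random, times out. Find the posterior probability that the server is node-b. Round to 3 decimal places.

Taking complements, P(timeout | each) = node-a 0.37, node-e 0.059, node-f 0.01, node-d 0.02, node-b 0.04.
Since the prior is uniform, the posterior is proportional to the likelihood:
  node-a: 0.37
  node-e: 0.059
  node-f: 0.01
  node-d: 0.02
  node-b: 0.04
Sum = 0.499.
P(node-b | evidence) = 0.04 / 0.499 ≈ 0.080.

0.080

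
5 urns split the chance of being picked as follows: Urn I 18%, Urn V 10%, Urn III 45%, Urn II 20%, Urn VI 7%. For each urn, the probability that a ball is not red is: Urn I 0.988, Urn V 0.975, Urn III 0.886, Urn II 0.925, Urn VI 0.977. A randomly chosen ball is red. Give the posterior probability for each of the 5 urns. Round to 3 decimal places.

Taking complements, P(red | each) = Urn I 0.012, Urn V 0.025, Urn III 0.114, Urn II 0.075, Urn VI 0.023.
Compute prior × likelihood for every hypothesis:
  Urn I: 0.18 × 0.012 = 0.00216
  Urn V: 0.1 × 0.025 = 0.0025
  Urn III: 0.45 × 0.114 = 0.0513
  Urn II: 0.2 × 0.075 = 0.015
  Urn VI: 0.07 × 0.023 = 0.00161
Sum = 0.07257.
P(Urn I | red) = 0.00216/0.07257 ≈ 0.030
P(Urn V | red) = 0.0025/0.07257 ≈ 0.034
P(Urn III | red) = 0.0513/0.07257 ≈ 0.707
P(Urn II | red) = 0.015/0.07257 ≈ 0.207
P(Urn VI | red) = 0.00161/0.07257 ≈ 0.022
(Check: 0.030+0.034+0.707+0.207+0.022 = 1.000.)

Urn I 0.030, Urn V 0.034, Urn III 0.707, Urn II 0.207, Urn VI 0.022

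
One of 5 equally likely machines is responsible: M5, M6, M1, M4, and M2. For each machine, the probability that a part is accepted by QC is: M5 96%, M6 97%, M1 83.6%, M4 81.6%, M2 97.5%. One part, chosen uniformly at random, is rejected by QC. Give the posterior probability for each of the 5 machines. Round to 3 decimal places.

Taking complements, P(rejected | each) = M5 0.04, M6 0.03, M1 0.164, M4 0.184, M2 0.025.
Since the prior is uniform, the posterior is proportional to the likelihood:
  M5: 0.04
  M6: 0.03
  M1: 0.164
  M4: 0.184
  M2: 0.025
Total = 0.443.
P(M5 | rejected) = 0.04/0.443 ≈ 0.090
P(M6 | rejected) = 0.03/0.443 ≈ 0.068
P(M1 | rejected) = 0.164/0.443 ≈ 0.370
P(M4 | rejected) = 0.184/0.443 ≈ 0.415
P(M2 | rejected) = 0.025/0.443 ≈ 0.056

M5 0.090, M6 0.068, M1 0.370, M4 0.415, M2 0.056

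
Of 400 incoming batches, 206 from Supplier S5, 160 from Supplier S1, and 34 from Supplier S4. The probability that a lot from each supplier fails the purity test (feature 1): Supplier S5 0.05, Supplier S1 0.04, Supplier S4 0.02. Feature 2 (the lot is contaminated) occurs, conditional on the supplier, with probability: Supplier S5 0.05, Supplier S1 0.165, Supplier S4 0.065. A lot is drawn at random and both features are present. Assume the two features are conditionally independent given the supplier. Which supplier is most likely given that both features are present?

Supplier S1

By Bayes' rule, posterior ∝ prior × likelihood:
  Supplier S5: 0.515 × 0.05 × 0.05 = 0.0012875
  Supplier S1: 0.4 × 0.04 × 0.165 = 0.00264
  Supplier S4: 0.085 × 0.02 × 0.065 = 0.0001105
Total = 0.004038.
Largest term belongs to Supplier S1, so Supplier S1 is most probable.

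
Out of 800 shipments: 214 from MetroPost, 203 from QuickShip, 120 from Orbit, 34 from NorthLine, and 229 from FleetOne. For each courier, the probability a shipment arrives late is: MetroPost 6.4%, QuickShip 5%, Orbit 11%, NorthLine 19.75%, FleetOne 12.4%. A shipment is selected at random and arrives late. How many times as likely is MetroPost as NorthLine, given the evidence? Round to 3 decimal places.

2.040

Prior × likelihood for each hypothesis:
  MetroPost: 0.2675 × 0.064 = 0.01712
  QuickShip: 0.25375 × 0.05 = 0.0126875
  Orbit: 0.15 × 0.11 = 0.0165
  NorthLine: 0.0425 × 0.1975 = 0.00839375
  FleetOne: 0.28625 × 0.124 = 0.035495
Normalizing constant = 0.09019625.
The ratio is 0.01712 / 0.00839375 (the normalizer cancels) = 2.040.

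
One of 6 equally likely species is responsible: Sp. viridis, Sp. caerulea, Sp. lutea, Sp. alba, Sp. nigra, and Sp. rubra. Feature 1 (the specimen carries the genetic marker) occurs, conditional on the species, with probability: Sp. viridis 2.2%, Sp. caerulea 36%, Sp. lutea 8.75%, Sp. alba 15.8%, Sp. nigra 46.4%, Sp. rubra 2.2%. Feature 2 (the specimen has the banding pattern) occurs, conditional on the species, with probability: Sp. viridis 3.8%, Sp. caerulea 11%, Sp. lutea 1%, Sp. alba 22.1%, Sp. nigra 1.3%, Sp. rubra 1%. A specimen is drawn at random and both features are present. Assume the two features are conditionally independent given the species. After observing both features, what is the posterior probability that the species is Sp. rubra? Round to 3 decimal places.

0.003

Since the prior is uniform, the posterior is proportional to the likelihood:
  Sp. viridis: 0.022 × 0.038 = 0.000836
  Sp. caerulea: 0.36 × 0.11 = 0.0396
  Sp. lutea: 0.0875 × 0.01 = 0.000875
  Sp. alba: 0.158 × 0.221 = 0.034918
  Sp. nigra: 0.464 × 0.013 = 0.006032
  Sp. rubra: 0.022 × 0.01 = 0.00022
Total = 0.082481.
P(Sp. rubra | evidence) = 0.00022 / 0.082481 ≈ 0.003.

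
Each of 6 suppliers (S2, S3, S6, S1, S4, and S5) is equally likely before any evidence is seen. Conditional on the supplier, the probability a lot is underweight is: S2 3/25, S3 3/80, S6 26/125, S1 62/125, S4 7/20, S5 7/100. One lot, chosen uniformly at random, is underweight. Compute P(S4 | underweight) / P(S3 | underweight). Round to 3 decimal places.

With a uniform prior (1/6 each), posterior ∝ likelihood:
  S2: 0.12
  S3: 0.0375
  S6: 0.208
  S1: 0.496
  S4: 0.35
  S5: 0.07
Total = 1.2815.
The ratio is 0.35 / 0.0375 (the normalizer cancels) = 9.333.

9.333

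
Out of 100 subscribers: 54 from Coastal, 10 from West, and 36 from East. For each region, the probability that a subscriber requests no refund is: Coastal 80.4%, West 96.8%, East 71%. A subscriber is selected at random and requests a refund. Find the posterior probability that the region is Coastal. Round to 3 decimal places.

Taking complements, P(refund | each) = Coastal 0.196, West 0.032, East 0.29.
By Bayes' rule, posterior ∝ prior × likelihood:
  Coastal: 0.54 × 0.196 = 0.10584
  West: 0.1 × 0.032 = 0.0032
  East: 0.36 × 0.29 = 0.1044
Normalizing constant = 0.21344.
P(Coastal | evidence) = 0.10584 / 0.21344 ≈ 0.496.

0.496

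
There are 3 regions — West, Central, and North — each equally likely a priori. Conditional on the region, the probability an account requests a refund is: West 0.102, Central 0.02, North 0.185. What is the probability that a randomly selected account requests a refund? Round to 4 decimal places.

0.1023

With a uniform prior (1/3 each), posterior ∝ likelihood:
  West: 0.102
  Central: 0.02
  North: 0.185
P(refund) = (1/3) × (0.102 + 0.02 + 0.185) = 0.307/3 ≈ 0.1023.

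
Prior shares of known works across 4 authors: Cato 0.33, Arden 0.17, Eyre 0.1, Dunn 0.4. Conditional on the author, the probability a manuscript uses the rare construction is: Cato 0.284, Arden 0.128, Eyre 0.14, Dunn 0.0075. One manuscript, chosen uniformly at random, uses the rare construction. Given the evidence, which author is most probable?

Prior × likelihood for each hypothesis:
  Cato: 0.33 × 0.284 = 0.09372
  Arden: 0.17 × 0.128 = 0.02176
  Eyre: 0.1 × 0.14 = 0.014
  Dunn: 0.4 × 0.0075 = 0.003
Total = 0.13248.
Largest term belongs to Cato, so Cato is most probable.

Cato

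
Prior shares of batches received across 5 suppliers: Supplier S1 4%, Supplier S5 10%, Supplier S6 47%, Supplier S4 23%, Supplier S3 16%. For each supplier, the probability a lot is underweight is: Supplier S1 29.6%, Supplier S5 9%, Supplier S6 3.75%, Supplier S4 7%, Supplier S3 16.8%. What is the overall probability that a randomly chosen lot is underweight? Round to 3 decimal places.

0.081

Prior × likelihood for each hypothesis:
  Supplier S1: 0.04 × 0.296 = 0.01184
  Supplier S5: 0.1 × 0.09 = 0.009
  Supplier S6: 0.47 × 0.0375 = 0.017625
  Supplier S4: 0.23 × 0.07 = 0.0161
  Supplier S3: 0.16 × 0.168 = 0.02688
P(underweight) = 0.01184 + 0.009 + 0.017625 + 0.0161 + 0.02688 = 0.081445 → 0.081.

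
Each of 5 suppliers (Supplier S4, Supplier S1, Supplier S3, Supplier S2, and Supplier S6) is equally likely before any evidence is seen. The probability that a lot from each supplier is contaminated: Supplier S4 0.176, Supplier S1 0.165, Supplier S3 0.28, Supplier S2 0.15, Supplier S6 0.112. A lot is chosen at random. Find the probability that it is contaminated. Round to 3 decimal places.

Since the prior is uniform, the posterior is proportional to the likelihood:
  Supplier S4: 0.176
  Supplier S1: 0.165
  Supplier S3: 0.28
  Supplier S2: 0.15
  Supplier S6: 0.112
P(contaminated) = (1/5) × (0.176 + 0.165 + 0.28 + 0.15 + 0.112) = 0.883/5 ≈ 0.177.

0.177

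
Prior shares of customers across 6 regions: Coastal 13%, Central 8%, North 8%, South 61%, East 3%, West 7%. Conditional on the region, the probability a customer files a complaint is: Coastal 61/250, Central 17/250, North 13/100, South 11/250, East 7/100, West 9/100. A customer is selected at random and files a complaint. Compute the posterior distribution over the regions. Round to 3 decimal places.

Coastal 0.383, Central 0.066, North 0.126, South 0.324, East 0.025, West 0.076

Unnormalized posteriors (prior × likelihood):
  Coastal: 0.13 × 0.244 = 0.03172
  Central: 0.08 × 0.068 = 0.00544
  North: 0.08 × 0.13 = 0.0104
  South: 0.61 × 0.044 = 0.02684
  East: 0.03 × 0.07 = 0.0021
  West: 0.07 × 0.09 = 0.0063
Normalizing constant = 0.0828.
P(Coastal | complaint) = 0.03172/0.0828 ≈ 0.383
P(Central | complaint) = 0.00544/0.0828 ≈ 0.066
P(North | complaint) = 0.0104/0.0828 ≈ 0.126
P(South | complaint) = 0.02684/0.0828 ≈ 0.324
P(East | complaint) = 0.0021/0.0828 ≈ 0.025
P(West | complaint) = 0.0063/0.0828 ≈ 0.076
(Check: 0.383+0.066+0.126+0.324+0.025+0.076 = 1.000.)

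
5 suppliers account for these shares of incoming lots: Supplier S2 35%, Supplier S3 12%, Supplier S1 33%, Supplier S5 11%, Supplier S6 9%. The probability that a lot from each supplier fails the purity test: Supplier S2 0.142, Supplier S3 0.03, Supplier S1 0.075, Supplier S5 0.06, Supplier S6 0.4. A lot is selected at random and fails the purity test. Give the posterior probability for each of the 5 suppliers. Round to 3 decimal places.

Compute prior × likelihood for every hypothesis:
  Supplier S2: 0.35 × 0.142 = 0.0497
  Supplier S3: 0.12 × 0.03 = 0.0036
  Supplier S1: 0.33 × 0.075 = 0.02475
  Supplier S5: 0.11 × 0.06 = 0.0066
  Supplier S6: 0.09 × 0.4 = 0.036
Normalizing constant = 0.12065.
P(Supplier S2 | off-spec) = 0.0497/0.12065 ≈ 0.412
P(Supplier S3 | off-spec) = 0.0036/0.12065 ≈ 0.030
P(Supplier S1 | off-spec) = 0.02475/0.12065 ≈ 0.205
P(Supplier S5 | off-spec) = 0.0066/0.12065 ≈ 0.055
P(Supplier S6 | off-spec) = 0.036/0.12065 ≈ 0.298
(Check: 0.412+0.030+0.205+0.055+0.298 = 1.000.)

Supplier S2 0.412, Supplier S3 0.030, Supplier S1 0.205, Supplier S5 0.055, Supplier S6 0.298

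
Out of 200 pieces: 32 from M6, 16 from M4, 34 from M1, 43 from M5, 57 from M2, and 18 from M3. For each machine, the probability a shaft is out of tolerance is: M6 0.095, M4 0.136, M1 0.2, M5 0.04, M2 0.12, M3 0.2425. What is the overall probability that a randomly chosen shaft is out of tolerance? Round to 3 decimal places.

Unnormalized posteriors (prior × likelihood):
  M6: 0.16 × 0.095 = 0.0152
  M4: 0.08 × 0.136 = 0.01088
  M1: 0.17 × 0.2 = 0.034
  M5: 0.215 × 0.04 = 0.0086
  M2: 0.285 × 0.12 = 0.0342
  M3: 0.09 × 0.2425 = 0.021825
P(oversize) = 0.0152 + 0.01088 + 0.034 + 0.0086 + 0.0342 + 0.021825 = 0.124705 → 0.125.

0.125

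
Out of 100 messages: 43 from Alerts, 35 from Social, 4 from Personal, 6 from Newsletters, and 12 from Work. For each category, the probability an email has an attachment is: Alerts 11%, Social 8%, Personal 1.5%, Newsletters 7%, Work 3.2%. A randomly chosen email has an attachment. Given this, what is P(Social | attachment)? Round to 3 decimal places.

0.334

Prior × likelihood for each hypothesis:
  Alerts: 0.43 × 0.11 = 0.0473
  Social: 0.35 × 0.08 = 0.028
  Personal: 0.04 × 0.015 = 0.0006
  Newsletters: 0.06 × 0.07 = 0.0042
  Work: 0.12 × 0.032 = 0.00384
Sum = 0.08394.
P(Social | evidence) = 0.028 / 0.08394 ≈ 0.334.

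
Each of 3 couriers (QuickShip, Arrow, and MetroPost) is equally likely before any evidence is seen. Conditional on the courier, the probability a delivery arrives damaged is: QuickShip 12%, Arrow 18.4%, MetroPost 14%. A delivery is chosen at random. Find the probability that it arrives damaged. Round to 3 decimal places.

Since the prior is uniform, the posterior is proportional to the likelihood:
  QuickShip: 0.12
  Arrow: 0.184
  MetroPost: 0.14
P(damaged) = (1/3) × (0.12 + 0.184 + 0.14) = 0.444/3 ≈ 0.148.

0.148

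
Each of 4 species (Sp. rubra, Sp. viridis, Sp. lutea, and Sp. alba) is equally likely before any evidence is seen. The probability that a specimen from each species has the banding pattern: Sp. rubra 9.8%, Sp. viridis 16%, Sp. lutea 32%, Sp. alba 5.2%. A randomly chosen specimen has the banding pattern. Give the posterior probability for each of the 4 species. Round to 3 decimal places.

Sp. rubra 0.156, Sp. viridis 0.254, Sp. lutea 0.508, Sp. alba 0.083

With a uniform prior (1/4 each), posterior ∝ likelihood:
  Sp. rubra: 0.098
  Sp. viridis: 0.16
  Sp. lutea: 0.32
  Sp. alba: 0.052
Sum = 0.63.
P(Sp. rubra | banded) = 0.098/0.63 ≈ 0.156
P(Sp. viridis | banded) = 0.16/0.63 ≈ 0.254
P(Sp. lutea | banded) = 0.32/0.63 ≈ 0.508
P(Sp. alba | banded) = 0.052/0.63 ≈ 0.083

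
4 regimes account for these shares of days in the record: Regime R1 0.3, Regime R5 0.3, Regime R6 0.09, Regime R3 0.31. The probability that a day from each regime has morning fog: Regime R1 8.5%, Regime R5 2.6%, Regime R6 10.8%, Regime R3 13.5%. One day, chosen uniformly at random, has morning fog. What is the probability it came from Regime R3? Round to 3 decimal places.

0.493

Prior × likelihood for each hypothesis:
  Regime R1: 0.3 × 0.085 = 0.0255
  Regime R5: 0.3 × 0.026 = 0.0078
  Regime R6: 0.09 × 0.108 = 0.00972
  Regime R3: 0.31 × 0.135 = 0.04185
Normalizing constant = 0.08487.
P(Regime R3 | evidence) = 0.04185 / 0.08487 ≈ 0.493.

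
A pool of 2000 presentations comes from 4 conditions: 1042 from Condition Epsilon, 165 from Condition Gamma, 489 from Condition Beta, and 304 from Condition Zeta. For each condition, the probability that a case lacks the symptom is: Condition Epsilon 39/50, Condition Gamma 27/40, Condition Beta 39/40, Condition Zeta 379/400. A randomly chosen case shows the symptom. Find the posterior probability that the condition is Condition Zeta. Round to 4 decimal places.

Taking complements, P(symptomatic | each) = Condition Epsilon 0.22, Condition Gamma 0.325, Condition Beta 0.025, Condition Zeta 0.0525.
Prior × likelihood for each hypothesis:
  Condition Epsilon: 0.521 × 0.22 = 0.11462
  Condition Gamma: 0.0825 × 0.325 = 0.0268125
  Condition Beta: 0.2445 × 0.025 = 0.0061125
  Condition Zeta: 0.152 × 0.0525 = 0.00798
Sum = 0.155525.
P(Condition Zeta | evidence) = 0.00798 / 0.155525 ≈ 0.0513.

0.0513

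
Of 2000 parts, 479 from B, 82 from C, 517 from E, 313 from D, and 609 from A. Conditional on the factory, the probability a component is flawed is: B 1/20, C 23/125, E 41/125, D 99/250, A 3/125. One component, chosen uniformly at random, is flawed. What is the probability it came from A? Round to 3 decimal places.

0.042

Compute prior × likelihood for every hypothesis:
  B: 0.2395 × 0.05 = 0.011975
  C: 0.041 × 0.184 = 0.007544
  E: 0.2585 × 0.328 = 0.084788
  D: 0.1565 × 0.396 = 0.061974
  A: 0.3045 × 0.024 = 0.007308
Sum = 0.173589.
P(A | evidence) = 0.007308 / 0.173589 ≈ 0.042.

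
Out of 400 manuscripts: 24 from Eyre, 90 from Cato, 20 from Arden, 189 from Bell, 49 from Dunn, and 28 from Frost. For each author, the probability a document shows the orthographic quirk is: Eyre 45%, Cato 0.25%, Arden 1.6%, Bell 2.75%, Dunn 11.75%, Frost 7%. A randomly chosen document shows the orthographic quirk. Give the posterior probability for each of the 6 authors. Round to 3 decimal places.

By Bayes' rule, posterior ∝ prior × likelihood:
  Eyre: 0.06 × 0.45 = 0.027
  Cato: 0.225 × 0.0025 = 0.0005625
  Arden: 0.05 × 0.016 = 0.0008
  Bell: 0.4725 × 0.0275 = 0.01299375
  Dunn: 0.1225 × 0.1175 = 0.01439375
  Frost: 0.07 × 0.07 = 0.0049
Total = 0.06065.
P(Eyre | quirk) = 0.027/0.06065 ≈ 0.445
P(Cato | quirk) = 0.0005625/0.06065 ≈ 0.009
P(Arden | quirk) = 0.0008/0.06065 ≈ 0.013
P(Bell | quirk) = 0.01299375/0.06065 ≈ 0.214
P(Dunn | quirk) = 0.01439375/0.06065 ≈ 0.237
P(Frost | quirk) = 0.0049/0.06065 ≈ 0.081

Eyre 0.445, Cato 0.009, Arden 0.013, Bell 0.214, Dunn 0.237, Frost 0.081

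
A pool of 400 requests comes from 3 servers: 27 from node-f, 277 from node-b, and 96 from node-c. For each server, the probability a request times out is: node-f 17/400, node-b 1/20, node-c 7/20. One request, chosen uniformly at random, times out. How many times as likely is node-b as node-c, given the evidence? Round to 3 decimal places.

0.412

Prior × likelihood for each hypothesis:
  node-f: 0.0675 × 0.0425 = 0.00286875
  node-b: 0.6925 × 0.05 = 0.034625
  node-c: 0.24 × 0.35 = 0.084
Total = 0.12149375.
The ratio is 0.034625 / 0.084 (the normalizer cancels) = 0.412.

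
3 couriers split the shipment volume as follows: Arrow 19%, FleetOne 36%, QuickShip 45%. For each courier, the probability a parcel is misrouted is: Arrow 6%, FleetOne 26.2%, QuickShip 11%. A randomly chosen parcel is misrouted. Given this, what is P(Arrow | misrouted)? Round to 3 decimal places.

Unnormalized posteriors (prior × likelihood):
  Arrow: 0.19 × 0.06 = 0.0114
  FleetOne: 0.36 × 0.262 = 0.09432
  QuickShip: 0.45 × 0.11 = 0.0495
Normalizing constant = 0.15522.
P(Arrow | evidence) = 0.0114 / 0.15522 ≈ 0.073.

0.073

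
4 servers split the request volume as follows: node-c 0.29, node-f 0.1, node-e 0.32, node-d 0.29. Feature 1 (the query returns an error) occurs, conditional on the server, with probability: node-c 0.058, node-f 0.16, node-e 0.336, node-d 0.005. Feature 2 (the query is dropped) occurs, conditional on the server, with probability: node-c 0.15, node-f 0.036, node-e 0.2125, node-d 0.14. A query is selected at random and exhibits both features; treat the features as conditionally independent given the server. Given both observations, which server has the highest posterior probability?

node-e

By Bayes' rule, posterior ∝ prior × likelihood:
  node-c: 0.29 × 0.058 × 0.15 = 0.002523
  node-f: 0.1 × 0.16 × 0.036 = 0.000576
  node-e: 0.32 × 0.336 × 0.2125 = 0.022848
  node-d: 0.29 × 0.005 × 0.14 = 0.000203
Sum = 0.02615.
Largest term belongs to node-e, so node-e is most probable.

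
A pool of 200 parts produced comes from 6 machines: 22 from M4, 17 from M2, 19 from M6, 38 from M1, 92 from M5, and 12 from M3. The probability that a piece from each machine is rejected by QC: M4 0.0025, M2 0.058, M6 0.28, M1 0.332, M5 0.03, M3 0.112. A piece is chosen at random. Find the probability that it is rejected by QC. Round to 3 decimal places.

0.115

Prior × likelihood for each hypothesis:
  M4: 0.11 × 0.0025 = 0.000275
  M2: 0.085 × 0.058 = 0.00493
  M6: 0.095 × 0.28 = 0.0266
  M1: 0.19 × 0.332 = 0.06308
  M5: 0.46 × 0.03 = 0.0138
  M3: 0.06 × 0.112 = 0.00672
P(rejected) = 0.000275 + 0.00493 + 0.0266 + 0.06308 + 0.0138 + 0.00672 = 0.115405 → 0.115.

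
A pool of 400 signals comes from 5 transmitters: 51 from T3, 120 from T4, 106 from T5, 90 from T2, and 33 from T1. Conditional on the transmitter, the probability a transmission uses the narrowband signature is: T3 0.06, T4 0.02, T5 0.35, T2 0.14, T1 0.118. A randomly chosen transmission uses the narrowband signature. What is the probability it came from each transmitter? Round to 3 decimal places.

By Bayes' rule, posterior ∝ prior × likelihood:
  T3: 0.1275 × 0.06 = 0.00765
  T4: 0.3 × 0.02 = 0.006
  T5: 0.265 × 0.35 = 0.09275
  T2: 0.225 × 0.14 = 0.0315
  T1: 0.0825 × 0.118 = 0.009735
Sum = 0.147635.
P(T3 | narrowband) = 0.00765/0.147635 ≈ 0.052
P(T4 | narrowband) = 0.006/0.147635 ≈ 0.041
P(T5 | narrowband) = 0.09275/0.147635 ≈ 0.628
P(T2 | narrowband) = 0.0315/0.147635 ≈ 0.213
P(T1 | narrowband) = 0.009735/0.147635 ≈ 0.066

T3 0.052, T4 0.041, T5 0.628, T2 0.213, T1 0.066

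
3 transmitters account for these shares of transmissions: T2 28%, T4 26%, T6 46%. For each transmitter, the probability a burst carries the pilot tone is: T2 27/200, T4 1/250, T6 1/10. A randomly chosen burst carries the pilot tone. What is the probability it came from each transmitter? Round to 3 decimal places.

T2 0.446, T4 0.012, T6 0.542

By Bayes' rule, posterior ∝ prior × likelihood:
  T2: 0.28 × 0.135 = 0.0378
  T4: 0.26 × 0.004 = 0.00104
  T6: 0.46 × 0.1 = 0.046
Normalizing constant = 0.08484.
P(T2 | pilot) = 0.0378/0.08484 ≈ 0.446
P(T4 | pilot) = 0.00104/0.08484 ≈ 0.012
P(T6 | pilot) = 0.046/0.08484 ≈ 0.542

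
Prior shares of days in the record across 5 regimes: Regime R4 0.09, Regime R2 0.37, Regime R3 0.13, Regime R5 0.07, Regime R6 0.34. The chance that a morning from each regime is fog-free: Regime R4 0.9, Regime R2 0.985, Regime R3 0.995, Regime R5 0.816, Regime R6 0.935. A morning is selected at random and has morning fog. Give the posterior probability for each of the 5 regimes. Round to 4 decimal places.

Regime R4 0.1794, Regime R2 0.1106, Regime R3 0.0130, Regime R5 0.2567, Regime R6 0.4404

Taking complements, P(fog | each) = Regime R4 0.1, Regime R2 0.015, Regime R3 0.005, Regime R5 0.184, Regime R6 0.065.
Prior × likelihood for each hypothesis:
  Regime R4: 0.09 × 0.1 = 0.009
  Regime R2: 0.37 × 0.015 = 0.00555
  Regime R3: 0.13 × 0.005 = 0.00065
  Regime R5: 0.07 × 0.184 = 0.01288
  Regime R6: 0.34 × 0.065 = 0.0221
Normalizing constant = 0.05018.
P(Regime R4 | fog) = 0.009/0.05018 ≈ 0.1794
P(Regime R2 | fog) = 0.00555/0.05018 ≈ 0.1106
P(Regime R3 | fog) = 0.00065/0.05018 ≈ 0.0130
P(Regime R5 | fog) = 0.01288/0.05018 ≈ 0.2567
P(Regime R6 | fog) = 0.0221/0.05018 ≈ 0.4404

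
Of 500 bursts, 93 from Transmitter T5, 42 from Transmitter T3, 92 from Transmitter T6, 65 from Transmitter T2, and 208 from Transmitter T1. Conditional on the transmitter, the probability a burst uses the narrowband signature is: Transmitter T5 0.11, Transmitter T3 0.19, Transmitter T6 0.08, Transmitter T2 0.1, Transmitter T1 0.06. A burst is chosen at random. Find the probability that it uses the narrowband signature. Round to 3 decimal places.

0.089

Prior × likelihood for each hypothesis:
  Transmitter T5: 0.186 × 0.11 = 0.02046
  Transmitter T3: 0.084 × 0.19 = 0.01596
  Transmitter T6: 0.184 × 0.08 = 0.01472
  Transmitter T2: 0.13 × 0.1 = 0.013
  Transmitter T1: 0.416 × 0.06 = 0.02496
P(narrowband) = 0.02046 + 0.01596 + 0.01472 + 0.013 + 0.02496 = 0.0891 → 0.089.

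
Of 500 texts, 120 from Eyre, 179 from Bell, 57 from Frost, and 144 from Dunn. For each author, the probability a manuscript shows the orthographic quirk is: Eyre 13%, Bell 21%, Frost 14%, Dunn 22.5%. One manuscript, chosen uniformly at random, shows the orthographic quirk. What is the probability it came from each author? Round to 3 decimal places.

Eyre 0.167, Bell 0.402, Frost 0.085, Dunn 0.346

By Bayes' rule, posterior ∝ prior × likelihood:
  Eyre: 0.24 × 0.13 = 0.0312
  Bell: 0.358 × 0.21 = 0.07518
  Frost: 0.114 × 0.14 = 0.01596
  Dunn: 0.288 × 0.225 = 0.0648
Sum = 0.18714.
P(Eyre | quirk) = 0.0312/0.18714 ≈ 0.167
P(Bell | quirk) = 0.07518/0.18714 ≈ 0.402
P(Frost | quirk) = 0.01596/0.18714 ≈ 0.085
P(Dunn | quirk) = 0.0648/0.18714 ≈ 0.346
(Check: 0.167+0.402+0.085+0.346 = 1.000.)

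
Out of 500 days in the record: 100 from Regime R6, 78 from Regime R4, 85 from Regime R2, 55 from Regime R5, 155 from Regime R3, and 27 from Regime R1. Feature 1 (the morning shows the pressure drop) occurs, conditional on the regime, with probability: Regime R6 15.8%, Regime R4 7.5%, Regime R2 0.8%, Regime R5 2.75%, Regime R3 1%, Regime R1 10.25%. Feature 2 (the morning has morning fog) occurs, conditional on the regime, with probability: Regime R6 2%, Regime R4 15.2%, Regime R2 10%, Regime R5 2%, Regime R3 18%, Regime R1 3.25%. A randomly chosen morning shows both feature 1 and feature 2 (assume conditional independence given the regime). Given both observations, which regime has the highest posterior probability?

Regime R4

Unnormalized posteriors (prior × likelihood):
  Regime R6: 0.2 × 0.158 × 0.02 = 0.000632
  Regime R4: 0.156 × 0.075 × 0.152 = 0.0017784
  Regime R2: 0.17 × 0.008 × 0.1 = 0.000136
  Regime R5: 0.11 × 0.0275 × 0.02 = 0.0000605
  Regime R3: 0.31 × 0.01 × 0.18 = 0.000558
  Regime R1: 0.054 × 0.1025 × 0.0325 = 0.0001798875
Normalizing constant = 0.0033447875.
Largest term belongs to Regime R4, so Regime R4 is most probable.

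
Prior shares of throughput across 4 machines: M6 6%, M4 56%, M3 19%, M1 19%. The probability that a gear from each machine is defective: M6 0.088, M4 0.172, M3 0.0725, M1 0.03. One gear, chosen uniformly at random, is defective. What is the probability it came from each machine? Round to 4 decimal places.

M6 0.0436, M4 0.7955, M3 0.1138, M1 0.0471

By Bayes' rule, posterior ∝ prior × likelihood:
  M6: 0.06 × 0.088 = 0.00528
  M4: 0.56 × 0.172 = 0.09632
  M3: 0.19 × 0.0725 = 0.013775
  M1: 0.19 × 0.03 = 0.0057
Total = 0.121075.
P(M6 | defective) = 0.00528/0.121075 ≈ 0.0436
P(M4 | defective) = 0.09632/0.121075 ≈ 0.7955
P(M3 | defective) = 0.013775/0.121075 ≈ 0.1138
P(M1 | defective) = 0.0057/0.121075 ≈ 0.0471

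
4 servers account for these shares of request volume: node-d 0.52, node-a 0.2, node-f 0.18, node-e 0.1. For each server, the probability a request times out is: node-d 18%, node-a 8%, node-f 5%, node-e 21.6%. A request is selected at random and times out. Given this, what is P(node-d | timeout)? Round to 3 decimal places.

0.668

By Bayes' rule, posterior ∝ prior × likelihood:
  node-d: 0.52 × 0.18 = 0.0936
  node-a: 0.2 × 0.08 = 0.016
  node-f: 0.18 × 0.05 = 0.009
  node-e: 0.1 × 0.216 = 0.0216
Sum = 0.1402.
P(node-d | evidence) = 0.0936 / 0.1402 ≈ 0.668.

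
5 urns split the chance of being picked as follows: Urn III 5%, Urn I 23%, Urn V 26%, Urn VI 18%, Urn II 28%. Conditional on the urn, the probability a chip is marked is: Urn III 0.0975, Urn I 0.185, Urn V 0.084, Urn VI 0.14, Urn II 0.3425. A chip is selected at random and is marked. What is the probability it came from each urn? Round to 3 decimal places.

Compute prior × likelihood for every hypothesis:
  Urn III: 0.05 × 0.0975 = 0.004875
  Urn I: 0.23 × 0.185 = 0.04255
  Urn V: 0.26 × 0.084 = 0.02184
  Urn VI: 0.18 × 0.14 = 0.0252
  Urn II: 0.28 × 0.3425 = 0.0959
Total = 0.190365.
P(Urn III | marked) = 0.004875/0.190365 ≈ 0.026
P(Urn I | marked) = 0.04255/0.190365 ≈ 0.224
P(Urn V | marked) = 0.02184/0.190365 ≈ 0.115
P(Urn VI | marked) = 0.0252/0.190365 ≈ 0.132
P(Urn II | marked) = 0.0959/0.190365 ≈ 0.504

Urn III 0.026, Urn I 0.224, Urn V 0.115, Urn VI 0.132, Urn II 0.504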